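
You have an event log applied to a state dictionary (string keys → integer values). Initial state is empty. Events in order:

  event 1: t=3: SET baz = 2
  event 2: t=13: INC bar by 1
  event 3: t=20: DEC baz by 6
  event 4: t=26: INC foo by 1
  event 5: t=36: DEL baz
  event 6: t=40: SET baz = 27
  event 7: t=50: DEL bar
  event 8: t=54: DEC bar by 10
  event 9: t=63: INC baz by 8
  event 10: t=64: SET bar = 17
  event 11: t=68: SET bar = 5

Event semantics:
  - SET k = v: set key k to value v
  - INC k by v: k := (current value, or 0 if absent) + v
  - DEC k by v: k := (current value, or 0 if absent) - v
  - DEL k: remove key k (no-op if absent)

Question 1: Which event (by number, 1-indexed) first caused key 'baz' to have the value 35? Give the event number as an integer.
Looking for first event where baz becomes 35:
  event 1: baz = 2
  event 2: baz = 2
  event 3: baz = -4
  event 4: baz = -4
  event 5: baz = (absent)
  event 6: baz = 27
  event 7: baz = 27
  event 8: baz = 27
  event 9: baz 27 -> 35  <-- first match

Answer: 9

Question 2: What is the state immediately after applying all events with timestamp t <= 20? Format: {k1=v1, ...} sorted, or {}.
Apply events with t <= 20 (3 events):
  after event 1 (t=3: SET baz = 2): {baz=2}
  after event 2 (t=13: INC bar by 1): {bar=1, baz=2}
  after event 3 (t=20: DEC baz by 6): {bar=1, baz=-4}

Answer: {bar=1, baz=-4}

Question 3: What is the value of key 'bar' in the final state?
Answer: 5

Derivation:
Track key 'bar' through all 11 events:
  event 1 (t=3: SET baz = 2): bar unchanged
  event 2 (t=13: INC bar by 1): bar (absent) -> 1
  event 3 (t=20: DEC baz by 6): bar unchanged
  event 4 (t=26: INC foo by 1): bar unchanged
  event 5 (t=36: DEL baz): bar unchanged
  event 6 (t=40: SET baz = 27): bar unchanged
  event 7 (t=50: DEL bar): bar 1 -> (absent)
  event 8 (t=54: DEC bar by 10): bar (absent) -> -10
  event 9 (t=63: INC baz by 8): bar unchanged
  event 10 (t=64: SET bar = 17): bar -10 -> 17
  event 11 (t=68: SET bar = 5): bar 17 -> 5
Final: bar = 5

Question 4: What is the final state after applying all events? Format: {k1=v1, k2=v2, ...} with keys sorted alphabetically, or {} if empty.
  after event 1 (t=3: SET baz = 2): {baz=2}
  after event 2 (t=13: INC bar by 1): {bar=1, baz=2}
  after event 3 (t=20: DEC baz by 6): {bar=1, baz=-4}
  after event 4 (t=26: INC foo by 1): {bar=1, baz=-4, foo=1}
  after event 5 (t=36: DEL baz): {bar=1, foo=1}
  after event 6 (t=40: SET baz = 27): {bar=1, baz=27, foo=1}
  after event 7 (t=50: DEL bar): {baz=27, foo=1}
  after event 8 (t=54: DEC bar by 10): {bar=-10, baz=27, foo=1}
  after event 9 (t=63: INC baz by 8): {bar=-10, baz=35, foo=1}
  after event 10 (t=64: SET bar = 17): {bar=17, baz=35, foo=1}
  after event 11 (t=68: SET bar = 5): {bar=5, baz=35, foo=1}

Answer: {bar=5, baz=35, foo=1}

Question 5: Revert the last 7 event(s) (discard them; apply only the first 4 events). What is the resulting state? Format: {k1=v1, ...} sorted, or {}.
Answer: {bar=1, baz=-4, foo=1}

Derivation:
Keep first 4 events (discard last 7):
  after event 1 (t=3: SET baz = 2): {baz=2}
  after event 2 (t=13: INC bar by 1): {bar=1, baz=2}
  after event 3 (t=20: DEC baz by 6): {bar=1, baz=-4}
  after event 4 (t=26: INC foo by 1): {bar=1, baz=-4, foo=1}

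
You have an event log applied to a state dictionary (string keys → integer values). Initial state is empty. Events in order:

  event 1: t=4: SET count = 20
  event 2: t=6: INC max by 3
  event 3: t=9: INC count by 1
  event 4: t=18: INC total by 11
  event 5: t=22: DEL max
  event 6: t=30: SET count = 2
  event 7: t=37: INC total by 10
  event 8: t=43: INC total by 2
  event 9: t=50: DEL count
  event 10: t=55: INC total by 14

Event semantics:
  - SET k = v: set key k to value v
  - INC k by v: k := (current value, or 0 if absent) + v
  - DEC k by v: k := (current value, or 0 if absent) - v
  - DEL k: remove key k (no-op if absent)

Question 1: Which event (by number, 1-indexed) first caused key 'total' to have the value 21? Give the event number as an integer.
Looking for first event where total becomes 21:
  event 4: total = 11
  event 5: total = 11
  event 6: total = 11
  event 7: total 11 -> 21  <-- first match

Answer: 7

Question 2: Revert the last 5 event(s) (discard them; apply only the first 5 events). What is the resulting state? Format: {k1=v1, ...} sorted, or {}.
Answer: {count=21, total=11}

Derivation:
Keep first 5 events (discard last 5):
  after event 1 (t=4: SET count = 20): {count=20}
  after event 2 (t=6: INC max by 3): {count=20, max=3}
  after event 3 (t=9: INC count by 1): {count=21, max=3}
  after event 4 (t=18: INC total by 11): {count=21, max=3, total=11}
  after event 5 (t=22: DEL max): {count=21, total=11}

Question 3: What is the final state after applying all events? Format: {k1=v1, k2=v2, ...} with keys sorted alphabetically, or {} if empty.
Answer: {total=37}

Derivation:
  after event 1 (t=4: SET count = 20): {count=20}
  after event 2 (t=6: INC max by 3): {count=20, max=3}
  after event 3 (t=9: INC count by 1): {count=21, max=3}
  after event 4 (t=18: INC total by 11): {count=21, max=3, total=11}
  after event 5 (t=22: DEL max): {count=21, total=11}
  after event 6 (t=30: SET count = 2): {count=2, total=11}
  after event 7 (t=37: INC total by 10): {count=2, total=21}
  after event 8 (t=43: INC total by 2): {count=2, total=23}
  after event 9 (t=50: DEL count): {total=23}
  after event 10 (t=55: INC total by 14): {total=37}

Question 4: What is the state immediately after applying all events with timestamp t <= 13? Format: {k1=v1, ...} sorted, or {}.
Apply events with t <= 13 (3 events):
  after event 1 (t=4: SET count = 20): {count=20}
  after event 2 (t=6: INC max by 3): {count=20, max=3}
  after event 3 (t=9: INC count by 1): {count=21, max=3}

Answer: {count=21, max=3}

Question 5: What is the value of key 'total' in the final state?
Track key 'total' through all 10 events:
  event 1 (t=4: SET count = 20): total unchanged
  event 2 (t=6: INC max by 3): total unchanged
  event 3 (t=9: INC count by 1): total unchanged
  event 4 (t=18: INC total by 11): total (absent) -> 11
  event 5 (t=22: DEL max): total unchanged
  event 6 (t=30: SET count = 2): total unchanged
  event 7 (t=37: INC total by 10): total 11 -> 21
  event 8 (t=43: INC total by 2): total 21 -> 23
  event 9 (t=50: DEL count): total unchanged
  event 10 (t=55: INC total by 14): total 23 -> 37
Final: total = 37

Answer: 37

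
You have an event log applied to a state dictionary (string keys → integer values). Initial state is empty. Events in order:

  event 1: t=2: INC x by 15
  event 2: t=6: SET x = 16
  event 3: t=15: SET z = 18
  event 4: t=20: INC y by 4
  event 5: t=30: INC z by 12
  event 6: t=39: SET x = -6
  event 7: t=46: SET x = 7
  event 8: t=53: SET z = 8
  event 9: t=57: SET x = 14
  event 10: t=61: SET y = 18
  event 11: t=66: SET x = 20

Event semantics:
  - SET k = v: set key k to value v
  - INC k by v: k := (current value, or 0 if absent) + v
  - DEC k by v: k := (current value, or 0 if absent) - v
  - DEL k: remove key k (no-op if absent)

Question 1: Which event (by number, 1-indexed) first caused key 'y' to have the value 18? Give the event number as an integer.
Answer: 10

Derivation:
Looking for first event where y becomes 18:
  event 4: y = 4
  event 5: y = 4
  event 6: y = 4
  event 7: y = 4
  event 8: y = 4
  event 9: y = 4
  event 10: y 4 -> 18  <-- first match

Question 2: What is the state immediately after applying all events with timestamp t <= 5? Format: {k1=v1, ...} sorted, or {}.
Answer: {x=15}

Derivation:
Apply events with t <= 5 (1 events):
  after event 1 (t=2: INC x by 15): {x=15}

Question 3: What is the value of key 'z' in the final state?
Track key 'z' through all 11 events:
  event 1 (t=2: INC x by 15): z unchanged
  event 2 (t=6: SET x = 16): z unchanged
  event 3 (t=15: SET z = 18): z (absent) -> 18
  event 4 (t=20: INC y by 4): z unchanged
  event 5 (t=30: INC z by 12): z 18 -> 30
  event 6 (t=39: SET x = -6): z unchanged
  event 7 (t=46: SET x = 7): z unchanged
  event 8 (t=53: SET z = 8): z 30 -> 8
  event 9 (t=57: SET x = 14): z unchanged
  event 10 (t=61: SET y = 18): z unchanged
  event 11 (t=66: SET x = 20): z unchanged
Final: z = 8

Answer: 8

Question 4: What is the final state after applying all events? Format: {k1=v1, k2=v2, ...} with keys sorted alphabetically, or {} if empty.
Answer: {x=20, y=18, z=8}

Derivation:
  after event 1 (t=2: INC x by 15): {x=15}
  after event 2 (t=6: SET x = 16): {x=16}
  after event 3 (t=15: SET z = 18): {x=16, z=18}
  after event 4 (t=20: INC y by 4): {x=16, y=4, z=18}
  after event 5 (t=30: INC z by 12): {x=16, y=4, z=30}
  after event 6 (t=39: SET x = -6): {x=-6, y=4, z=30}
  after event 7 (t=46: SET x = 7): {x=7, y=4, z=30}
  after event 8 (t=53: SET z = 8): {x=7, y=4, z=8}
  after event 9 (t=57: SET x = 14): {x=14, y=4, z=8}
  after event 10 (t=61: SET y = 18): {x=14, y=18, z=8}
  after event 11 (t=66: SET x = 20): {x=20, y=18, z=8}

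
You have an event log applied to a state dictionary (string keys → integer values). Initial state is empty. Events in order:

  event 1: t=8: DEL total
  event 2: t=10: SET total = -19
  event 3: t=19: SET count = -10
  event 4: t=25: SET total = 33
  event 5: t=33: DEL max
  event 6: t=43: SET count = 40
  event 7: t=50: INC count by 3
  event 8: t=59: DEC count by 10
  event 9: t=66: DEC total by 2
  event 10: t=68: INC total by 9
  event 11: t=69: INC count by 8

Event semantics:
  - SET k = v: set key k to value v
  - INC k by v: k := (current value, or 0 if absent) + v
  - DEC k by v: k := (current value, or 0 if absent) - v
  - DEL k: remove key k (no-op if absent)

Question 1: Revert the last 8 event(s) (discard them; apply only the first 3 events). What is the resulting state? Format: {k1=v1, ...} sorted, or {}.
Keep first 3 events (discard last 8):
  after event 1 (t=8: DEL total): {}
  after event 2 (t=10: SET total = -19): {total=-19}
  after event 3 (t=19: SET count = -10): {count=-10, total=-19}

Answer: {count=-10, total=-19}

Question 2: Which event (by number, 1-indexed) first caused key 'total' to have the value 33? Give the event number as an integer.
Answer: 4

Derivation:
Looking for first event where total becomes 33:
  event 2: total = -19
  event 3: total = -19
  event 4: total -19 -> 33  <-- first match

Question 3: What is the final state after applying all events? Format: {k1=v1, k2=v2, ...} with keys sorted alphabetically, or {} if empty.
Answer: {count=41, total=40}

Derivation:
  after event 1 (t=8: DEL total): {}
  after event 2 (t=10: SET total = -19): {total=-19}
  after event 3 (t=19: SET count = -10): {count=-10, total=-19}
  after event 4 (t=25: SET total = 33): {count=-10, total=33}
  after event 5 (t=33: DEL max): {count=-10, total=33}
  after event 6 (t=43: SET count = 40): {count=40, total=33}
  after event 7 (t=50: INC count by 3): {count=43, total=33}
  after event 8 (t=59: DEC count by 10): {count=33, total=33}
  after event 9 (t=66: DEC total by 2): {count=33, total=31}
  after event 10 (t=68: INC total by 9): {count=33, total=40}
  after event 11 (t=69: INC count by 8): {count=41, total=40}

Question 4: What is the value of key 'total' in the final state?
Track key 'total' through all 11 events:
  event 1 (t=8: DEL total): total (absent) -> (absent)
  event 2 (t=10: SET total = -19): total (absent) -> -19
  event 3 (t=19: SET count = -10): total unchanged
  event 4 (t=25: SET total = 33): total -19 -> 33
  event 5 (t=33: DEL max): total unchanged
  event 6 (t=43: SET count = 40): total unchanged
  event 7 (t=50: INC count by 3): total unchanged
  event 8 (t=59: DEC count by 10): total unchanged
  event 9 (t=66: DEC total by 2): total 33 -> 31
  event 10 (t=68: INC total by 9): total 31 -> 40
  event 11 (t=69: INC count by 8): total unchanged
Final: total = 40

Answer: 40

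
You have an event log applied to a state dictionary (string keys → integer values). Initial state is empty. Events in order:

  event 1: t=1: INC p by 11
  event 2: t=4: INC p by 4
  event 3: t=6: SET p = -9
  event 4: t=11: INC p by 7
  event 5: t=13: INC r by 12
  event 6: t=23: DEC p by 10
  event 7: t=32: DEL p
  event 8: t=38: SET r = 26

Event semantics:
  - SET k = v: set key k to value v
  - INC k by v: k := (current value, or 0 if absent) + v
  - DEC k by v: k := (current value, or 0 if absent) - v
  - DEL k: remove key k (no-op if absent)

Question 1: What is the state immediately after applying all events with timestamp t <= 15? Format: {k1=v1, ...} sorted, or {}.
Answer: {p=-2, r=12}

Derivation:
Apply events with t <= 15 (5 events):
  after event 1 (t=1: INC p by 11): {p=11}
  after event 2 (t=4: INC p by 4): {p=15}
  after event 3 (t=6: SET p = -9): {p=-9}
  after event 4 (t=11: INC p by 7): {p=-2}
  after event 5 (t=13: INC r by 12): {p=-2, r=12}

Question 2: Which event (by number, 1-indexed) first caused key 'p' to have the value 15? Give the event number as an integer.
Answer: 2

Derivation:
Looking for first event where p becomes 15:
  event 1: p = 11
  event 2: p 11 -> 15  <-- first match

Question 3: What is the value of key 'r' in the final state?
Answer: 26

Derivation:
Track key 'r' through all 8 events:
  event 1 (t=1: INC p by 11): r unchanged
  event 2 (t=4: INC p by 4): r unchanged
  event 3 (t=6: SET p = -9): r unchanged
  event 4 (t=11: INC p by 7): r unchanged
  event 5 (t=13: INC r by 12): r (absent) -> 12
  event 6 (t=23: DEC p by 10): r unchanged
  event 7 (t=32: DEL p): r unchanged
  event 8 (t=38: SET r = 26): r 12 -> 26
Final: r = 26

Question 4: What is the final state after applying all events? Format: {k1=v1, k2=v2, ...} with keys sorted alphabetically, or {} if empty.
  after event 1 (t=1: INC p by 11): {p=11}
  after event 2 (t=4: INC p by 4): {p=15}
  after event 3 (t=6: SET p = -9): {p=-9}
  after event 4 (t=11: INC p by 7): {p=-2}
  after event 5 (t=13: INC r by 12): {p=-2, r=12}
  after event 6 (t=23: DEC p by 10): {p=-12, r=12}
  after event 7 (t=32: DEL p): {r=12}
  after event 8 (t=38: SET r = 26): {r=26}

Answer: {r=26}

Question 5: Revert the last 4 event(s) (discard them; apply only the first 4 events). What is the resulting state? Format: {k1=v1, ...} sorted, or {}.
Keep first 4 events (discard last 4):
  after event 1 (t=1: INC p by 11): {p=11}
  after event 2 (t=4: INC p by 4): {p=15}
  after event 3 (t=6: SET p = -9): {p=-9}
  after event 4 (t=11: INC p by 7): {p=-2}

Answer: {p=-2}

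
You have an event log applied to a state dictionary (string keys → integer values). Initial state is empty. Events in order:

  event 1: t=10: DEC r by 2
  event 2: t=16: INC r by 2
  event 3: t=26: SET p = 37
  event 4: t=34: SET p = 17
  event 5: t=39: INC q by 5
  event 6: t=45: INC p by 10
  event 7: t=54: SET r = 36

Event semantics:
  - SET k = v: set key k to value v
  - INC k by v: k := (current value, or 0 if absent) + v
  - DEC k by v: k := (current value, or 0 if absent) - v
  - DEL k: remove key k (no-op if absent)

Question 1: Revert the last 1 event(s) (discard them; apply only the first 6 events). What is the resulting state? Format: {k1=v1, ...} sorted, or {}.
Keep first 6 events (discard last 1):
  after event 1 (t=10: DEC r by 2): {r=-2}
  after event 2 (t=16: INC r by 2): {r=0}
  after event 3 (t=26: SET p = 37): {p=37, r=0}
  after event 4 (t=34: SET p = 17): {p=17, r=0}
  after event 5 (t=39: INC q by 5): {p=17, q=5, r=0}
  after event 6 (t=45: INC p by 10): {p=27, q=5, r=0}

Answer: {p=27, q=5, r=0}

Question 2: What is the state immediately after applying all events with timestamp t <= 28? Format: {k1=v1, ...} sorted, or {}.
Apply events with t <= 28 (3 events):
  after event 1 (t=10: DEC r by 2): {r=-2}
  after event 2 (t=16: INC r by 2): {r=0}
  after event 3 (t=26: SET p = 37): {p=37, r=0}

Answer: {p=37, r=0}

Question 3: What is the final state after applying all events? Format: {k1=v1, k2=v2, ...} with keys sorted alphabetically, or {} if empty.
  after event 1 (t=10: DEC r by 2): {r=-2}
  after event 2 (t=16: INC r by 2): {r=0}
  after event 3 (t=26: SET p = 37): {p=37, r=0}
  after event 4 (t=34: SET p = 17): {p=17, r=0}
  after event 5 (t=39: INC q by 5): {p=17, q=5, r=0}
  after event 6 (t=45: INC p by 10): {p=27, q=5, r=0}
  after event 7 (t=54: SET r = 36): {p=27, q=5, r=36}

Answer: {p=27, q=5, r=36}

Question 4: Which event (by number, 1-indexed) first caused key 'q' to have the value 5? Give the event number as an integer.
Looking for first event where q becomes 5:
  event 5: q (absent) -> 5  <-- first match

Answer: 5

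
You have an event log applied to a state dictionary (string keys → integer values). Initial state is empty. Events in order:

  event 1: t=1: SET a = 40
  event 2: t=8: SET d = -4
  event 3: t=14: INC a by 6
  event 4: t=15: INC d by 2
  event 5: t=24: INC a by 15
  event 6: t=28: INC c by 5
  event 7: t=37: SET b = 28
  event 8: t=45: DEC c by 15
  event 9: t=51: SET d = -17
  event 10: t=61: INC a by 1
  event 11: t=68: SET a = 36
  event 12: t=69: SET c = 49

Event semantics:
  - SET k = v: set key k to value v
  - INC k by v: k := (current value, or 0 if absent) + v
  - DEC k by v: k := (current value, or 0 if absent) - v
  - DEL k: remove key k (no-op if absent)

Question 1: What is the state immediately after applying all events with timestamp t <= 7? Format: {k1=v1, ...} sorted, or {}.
Answer: {a=40}

Derivation:
Apply events with t <= 7 (1 events):
  after event 1 (t=1: SET a = 40): {a=40}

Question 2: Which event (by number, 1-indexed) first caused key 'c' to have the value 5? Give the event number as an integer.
Looking for first event where c becomes 5:
  event 6: c (absent) -> 5  <-- first match

Answer: 6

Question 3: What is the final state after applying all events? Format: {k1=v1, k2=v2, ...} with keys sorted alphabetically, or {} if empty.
Answer: {a=36, b=28, c=49, d=-17}

Derivation:
  after event 1 (t=1: SET a = 40): {a=40}
  after event 2 (t=8: SET d = -4): {a=40, d=-4}
  after event 3 (t=14: INC a by 6): {a=46, d=-4}
  after event 4 (t=15: INC d by 2): {a=46, d=-2}
  after event 5 (t=24: INC a by 15): {a=61, d=-2}
  after event 6 (t=28: INC c by 5): {a=61, c=5, d=-2}
  after event 7 (t=37: SET b = 28): {a=61, b=28, c=5, d=-2}
  after event 8 (t=45: DEC c by 15): {a=61, b=28, c=-10, d=-2}
  after event 9 (t=51: SET d = -17): {a=61, b=28, c=-10, d=-17}
  after event 10 (t=61: INC a by 1): {a=62, b=28, c=-10, d=-17}
  after event 11 (t=68: SET a = 36): {a=36, b=28, c=-10, d=-17}
  after event 12 (t=69: SET c = 49): {a=36, b=28, c=49, d=-17}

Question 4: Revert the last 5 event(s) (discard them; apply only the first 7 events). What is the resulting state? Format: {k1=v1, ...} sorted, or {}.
Answer: {a=61, b=28, c=5, d=-2}

Derivation:
Keep first 7 events (discard last 5):
  after event 1 (t=1: SET a = 40): {a=40}
  after event 2 (t=8: SET d = -4): {a=40, d=-4}
  after event 3 (t=14: INC a by 6): {a=46, d=-4}
  after event 4 (t=15: INC d by 2): {a=46, d=-2}
  after event 5 (t=24: INC a by 15): {a=61, d=-2}
  after event 6 (t=28: INC c by 5): {a=61, c=5, d=-2}
  after event 7 (t=37: SET b = 28): {a=61, b=28, c=5, d=-2}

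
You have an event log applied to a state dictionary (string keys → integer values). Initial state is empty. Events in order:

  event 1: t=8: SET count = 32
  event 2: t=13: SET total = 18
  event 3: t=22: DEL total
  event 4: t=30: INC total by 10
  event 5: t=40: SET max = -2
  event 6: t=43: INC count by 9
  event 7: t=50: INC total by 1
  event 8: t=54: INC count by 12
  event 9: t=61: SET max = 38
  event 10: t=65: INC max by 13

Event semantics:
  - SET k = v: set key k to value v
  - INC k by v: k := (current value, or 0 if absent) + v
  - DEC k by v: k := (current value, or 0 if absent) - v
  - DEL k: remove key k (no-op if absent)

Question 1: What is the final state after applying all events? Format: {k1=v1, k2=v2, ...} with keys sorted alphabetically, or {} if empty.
  after event 1 (t=8: SET count = 32): {count=32}
  after event 2 (t=13: SET total = 18): {count=32, total=18}
  after event 3 (t=22: DEL total): {count=32}
  after event 4 (t=30: INC total by 10): {count=32, total=10}
  after event 5 (t=40: SET max = -2): {count=32, max=-2, total=10}
  after event 6 (t=43: INC count by 9): {count=41, max=-2, total=10}
  after event 7 (t=50: INC total by 1): {count=41, max=-2, total=11}
  after event 8 (t=54: INC count by 12): {count=53, max=-2, total=11}
  after event 9 (t=61: SET max = 38): {count=53, max=38, total=11}
  after event 10 (t=65: INC max by 13): {count=53, max=51, total=11}

Answer: {count=53, max=51, total=11}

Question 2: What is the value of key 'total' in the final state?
Track key 'total' through all 10 events:
  event 1 (t=8: SET count = 32): total unchanged
  event 2 (t=13: SET total = 18): total (absent) -> 18
  event 3 (t=22: DEL total): total 18 -> (absent)
  event 4 (t=30: INC total by 10): total (absent) -> 10
  event 5 (t=40: SET max = -2): total unchanged
  event 6 (t=43: INC count by 9): total unchanged
  event 7 (t=50: INC total by 1): total 10 -> 11
  event 8 (t=54: INC count by 12): total unchanged
  event 9 (t=61: SET max = 38): total unchanged
  event 10 (t=65: INC max by 13): total unchanged
Final: total = 11

Answer: 11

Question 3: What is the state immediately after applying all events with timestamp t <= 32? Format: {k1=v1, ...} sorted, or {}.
Answer: {count=32, total=10}

Derivation:
Apply events with t <= 32 (4 events):
  after event 1 (t=8: SET count = 32): {count=32}
  after event 2 (t=13: SET total = 18): {count=32, total=18}
  after event 3 (t=22: DEL total): {count=32}
  after event 4 (t=30: INC total by 10): {count=32, total=10}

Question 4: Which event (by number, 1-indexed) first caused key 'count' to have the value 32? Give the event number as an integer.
Looking for first event where count becomes 32:
  event 1: count (absent) -> 32  <-- first match

Answer: 1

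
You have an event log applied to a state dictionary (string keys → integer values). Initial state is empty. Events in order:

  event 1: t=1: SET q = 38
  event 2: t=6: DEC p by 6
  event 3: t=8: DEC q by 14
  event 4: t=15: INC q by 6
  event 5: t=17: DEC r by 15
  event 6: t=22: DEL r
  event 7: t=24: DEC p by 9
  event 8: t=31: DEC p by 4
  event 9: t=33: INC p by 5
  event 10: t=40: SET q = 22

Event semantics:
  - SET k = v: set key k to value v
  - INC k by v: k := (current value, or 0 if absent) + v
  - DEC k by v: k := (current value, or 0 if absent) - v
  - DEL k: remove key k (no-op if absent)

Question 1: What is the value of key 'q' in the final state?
Answer: 22

Derivation:
Track key 'q' through all 10 events:
  event 1 (t=1: SET q = 38): q (absent) -> 38
  event 2 (t=6: DEC p by 6): q unchanged
  event 3 (t=8: DEC q by 14): q 38 -> 24
  event 4 (t=15: INC q by 6): q 24 -> 30
  event 5 (t=17: DEC r by 15): q unchanged
  event 6 (t=22: DEL r): q unchanged
  event 7 (t=24: DEC p by 9): q unchanged
  event 8 (t=31: DEC p by 4): q unchanged
  event 9 (t=33: INC p by 5): q unchanged
  event 10 (t=40: SET q = 22): q 30 -> 22
Final: q = 22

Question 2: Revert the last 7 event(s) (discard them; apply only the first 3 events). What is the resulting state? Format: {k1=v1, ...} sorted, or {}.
Keep first 3 events (discard last 7):
  after event 1 (t=1: SET q = 38): {q=38}
  after event 2 (t=6: DEC p by 6): {p=-6, q=38}
  after event 3 (t=8: DEC q by 14): {p=-6, q=24}

Answer: {p=-6, q=24}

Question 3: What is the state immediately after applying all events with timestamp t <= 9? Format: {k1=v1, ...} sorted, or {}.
Answer: {p=-6, q=24}

Derivation:
Apply events with t <= 9 (3 events):
  after event 1 (t=1: SET q = 38): {q=38}
  after event 2 (t=6: DEC p by 6): {p=-6, q=38}
  after event 3 (t=8: DEC q by 14): {p=-6, q=24}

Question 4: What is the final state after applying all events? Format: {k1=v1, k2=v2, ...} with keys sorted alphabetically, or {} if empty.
Answer: {p=-14, q=22}

Derivation:
  after event 1 (t=1: SET q = 38): {q=38}
  after event 2 (t=6: DEC p by 6): {p=-6, q=38}
  after event 3 (t=8: DEC q by 14): {p=-6, q=24}
  after event 4 (t=15: INC q by 6): {p=-6, q=30}
  after event 5 (t=17: DEC r by 15): {p=-6, q=30, r=-15}
  after event 6 (t=22: DEL r): {p=-6, q=30}
  after event 7 (t=24: DEC p by 9): {p=-15, q=30}
  after event 8 (t=31: DEC p by 4): {p=-19, q=30}
  after event 9 (t=33: INC p by 5): {p=-14, q=30}
  after event 10 (t=40: SET q = 22): {p=-14, q=22}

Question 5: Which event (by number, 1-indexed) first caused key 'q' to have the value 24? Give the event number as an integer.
Looking for first event where q becomes 24:
  event 1: q = 38
  event 2: q = 38
  event 3: q 38 -> 24  <-- first match

Answer: 3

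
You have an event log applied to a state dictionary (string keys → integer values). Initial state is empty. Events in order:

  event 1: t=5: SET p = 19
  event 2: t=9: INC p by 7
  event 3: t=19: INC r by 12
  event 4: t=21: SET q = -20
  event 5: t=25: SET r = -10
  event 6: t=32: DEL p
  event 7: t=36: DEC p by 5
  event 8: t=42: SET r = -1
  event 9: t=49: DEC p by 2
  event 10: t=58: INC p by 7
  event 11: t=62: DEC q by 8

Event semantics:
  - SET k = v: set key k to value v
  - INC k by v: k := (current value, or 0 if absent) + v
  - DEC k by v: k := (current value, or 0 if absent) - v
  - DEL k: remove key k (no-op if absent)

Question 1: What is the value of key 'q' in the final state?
Answer: -28

Derivation:
Track key 'q' through all 11 events:
  event 1 (t=5: SET p = 19): q unchanged
  event 2 (t=9: INC p by 7): q unchanged
  event 3 (t=19: INC r by 12): q unchanged
  event 4 (t=21: SET q = -20): q (absent) -> -20
  event 5 (t=25: SET r = -10): q unchanged
  event 6 (t=32: DEL p): q unchanged
  event 7 (t=36: DEC p by 5): q unchanged
  event 8 (t=42: SET r = -1): q unchanged
  event 9 (t=49: DEC p by 2): q unchanged
  event 10 (t=58: INC p by 7): q unchanged
  event 11 (t=62: DEC q by 8): q -20 -> -28
Final: q = -28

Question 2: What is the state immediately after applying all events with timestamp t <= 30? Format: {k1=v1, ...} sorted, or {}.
Answer: {p=26, q=-20, r=-10}

Derivation:
Apply events with t <= 30 (5 events):
  after event 1 (t=5: SET p = 19): {p=19}
  after event 2 (t=9: INC p by 7): {p=26}
  after event 3 (t=19: INC r by 12): {p=26, r=12}
  after event 4 (t=21: SET q = -20): {p=26, q=-20, r=12}
  after event 5 (t=25: SET r = -10): {p=26, q=-20, r=-10}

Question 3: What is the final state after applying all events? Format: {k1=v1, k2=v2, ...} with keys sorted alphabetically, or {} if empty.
Answer: {p=0, q=-28, r=-1}

Derivation:
  after event 1 (t=5: SET p = 19): {p=19}
  after event 2 (t=9: INC p by 7): {p=26}
  after event 3 (t=19: INC r by 12): {p=26, r=12}
  after event 4 (t=21: SET q = -20): {p=26, q=-20, r=12}
  after event 5 (t=25: SET r = -10): {p=26, q=-20, r=-10}
  after event 6 (t=32: DEL p): {q=-20, r=-10}
  after event 7 (t=36: DEC p by 5): {p=-5, q=-20, r=-10}
  after event 8 (t=42: SET r = -1): {p=-5, q=-20, r=-1}
  after event 9 (t=49: DEC p by 2): {p=-7, q=-20, r=-1}
  after event 10 (t=58: INC p by 7): {p=0, q=-20, r=-1}
  after event 11 (t=62: DEC q by 8): {p=0, q=-28, r=-1}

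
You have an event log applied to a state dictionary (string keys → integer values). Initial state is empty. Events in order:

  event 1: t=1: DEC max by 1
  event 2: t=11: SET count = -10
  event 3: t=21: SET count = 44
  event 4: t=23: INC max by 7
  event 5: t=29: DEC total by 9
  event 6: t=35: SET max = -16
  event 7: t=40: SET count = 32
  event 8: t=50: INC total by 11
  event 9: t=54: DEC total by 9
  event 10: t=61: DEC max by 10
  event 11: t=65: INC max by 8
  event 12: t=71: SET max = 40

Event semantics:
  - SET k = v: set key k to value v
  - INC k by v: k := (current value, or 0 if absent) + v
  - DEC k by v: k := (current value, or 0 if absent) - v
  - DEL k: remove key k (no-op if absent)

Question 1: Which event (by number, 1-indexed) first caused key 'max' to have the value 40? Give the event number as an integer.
Answer: 12

Derivation:
Looking for first event where max becomes 40:
  event 1: max = -1
  event 2: max = -1
  event 3: max = -1
  event 4: max = 6
  event 5: max = 6
  event 6: max = -16
  event 7: max = -16
  event 8: max = -16
  event 9: max = -16
  event 10: max = -26
  event 11: max = -18
  event 12: max -18 -> 40  <-- first match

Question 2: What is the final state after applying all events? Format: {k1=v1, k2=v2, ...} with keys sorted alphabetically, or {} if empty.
  after event 1 (t=1: DEC max by 1): {max=-1}
  after event 2 (t=11: SET count = -10): {count=-10, max=-1}
  after event 3 (t=21: SET count = 44): {count=44, max=-1}
  after event 4 (t=23: INC max by 7): {count=44, max=6}
  after event 5 (t=29: DEC total by 9): {count=44, max=6, total=-9}
  after event 6 (t=35: SET max = -16): {count=44, max=-16, total=-9}
  after event 7 (t=40: SET count = 32): {count=32, max=-16, total=-9}
  after event 8 (t=50: INC total by 11): {count=32, max=-16, total=2}
  after event 9 (t=54: DEC total by 9): {count=32, max=-16, total=-7}
  after event 10 (t=61: DEC max by 10): {count=32, max=-26, total=-7}
  after event 11 (t=65: INC max by 8): {count=32, max=-18, total=-7}
  after event 12 (t=71: SET max = 40): {count=32, max=40, total=-7}

Answer: {count=32, max=40, total=-7}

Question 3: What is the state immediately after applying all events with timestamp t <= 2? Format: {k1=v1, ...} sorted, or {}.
Apply events with t <= 2 (1 events):
  after event 1 (t=1: DEC max by 1): {max=-1}

Answer: {max=-1}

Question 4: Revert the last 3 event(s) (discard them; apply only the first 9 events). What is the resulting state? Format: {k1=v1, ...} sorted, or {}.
Answer: {count=32, max=-16, total=-7}

Derivation:
Keep first 9 events (discard last 3):
  after event 1 (t=1: DEC max by 1): {max=-1}
  after event 2 (t=11: SET count = -10): {count=-10, max=-1}
  after event 3 (t=21: SET count = 44): {count=44, max=-1}
  after event 4 (t=23: INC max by 7): {count=44, max=6}
  after event 5 (t=29: DEC total by 9): {count=44, max=6, total=-9}
  after event 6 (t=35: SET max = -16): {count=44, max=-16, total=-9}
  after event 7 (t=40: SET count = 32): {count=32, max=-16, total=-9}
  after event 8 (t=50: INC total by 11): {count=32, max=-16, total=2}
  after event 9 (t=54: DEC total by 9): {count=32, max=-16, total=-7}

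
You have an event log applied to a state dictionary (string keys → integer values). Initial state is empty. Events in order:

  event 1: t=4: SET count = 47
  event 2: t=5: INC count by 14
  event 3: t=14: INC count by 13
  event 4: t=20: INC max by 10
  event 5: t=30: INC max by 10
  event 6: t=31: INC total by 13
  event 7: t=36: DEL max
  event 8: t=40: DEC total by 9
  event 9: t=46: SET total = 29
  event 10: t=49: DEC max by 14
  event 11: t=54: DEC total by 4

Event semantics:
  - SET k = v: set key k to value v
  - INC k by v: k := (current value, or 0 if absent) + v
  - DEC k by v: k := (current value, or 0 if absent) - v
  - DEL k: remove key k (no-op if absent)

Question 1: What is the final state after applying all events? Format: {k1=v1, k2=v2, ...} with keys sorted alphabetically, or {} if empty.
  after event 1 (t=4: SET count = 47): {count=47}
  after event 2 (t=5: INC count by 14): {count=61}
  after event 3 (t=14: INC count by 13): {count=74}
  after event 4 (t=20: INC max by 10): {count=74, max=10}
  after event 5 (t=30: INC max by 10): {count=74, max=20}
  after event 6 (t=31: INC total by 13): {count=74, max=20, total=13}
  after event 7 (t=36: DEL max): {count=74, total=13}
  after event 8 (t=40: DEC total by 9): {count=74, total=4}
  after event 9 (t=46: SET total = 29): {count=74, total=29}
  after event 10 (t=49: DEC max by 14): {count=74, max=-14, total=29}
  after event 11 (t=54: DEC total by 4): {count=74, max=-14, total=25}

Answer: {count=74, max=-14, total=25}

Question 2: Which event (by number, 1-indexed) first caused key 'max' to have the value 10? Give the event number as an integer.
Answer: 4

Derivation:
Looking for first event where max becomes 10:
  event 4: max (absent) -> 10  <-- first match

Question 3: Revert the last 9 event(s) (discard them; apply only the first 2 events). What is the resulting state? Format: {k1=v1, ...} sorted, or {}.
Answer: {count=61}

Derivation:
Keep first 2 events (discard last 9):
  after event 1 (t=4: SET count = 47): {count=47}
  after event 2 (t=5: INC count by 14): {count=61}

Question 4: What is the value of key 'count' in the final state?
Track key 'count' through all 11 events:
  event 1 (t=4: SET count = 47): count (absent) -> 47
  event 2 (t=5: INC count by 14): count 47 -> 61
  event 3 (t=14: INC count by 13): count 61 -> 74
  event 4 (t=20: INC max by 10): count unchanged
  event 5 (t=30: INC max by 10): count unchanged
  event 6 (t=31: INC total by 13): count unchanged
  event 7 (t=36: DEL max): count unchanged
  event 8 (t=40: DEC total by 9): count unchanged
  event 9 (t=46: SET total = 29): count unchanged
  event 10 (t=49: DEC max by 14): count unchanged
  event 11 (t=54: DEC total by 4): count unchanged
Final: count = 74

Answer: 74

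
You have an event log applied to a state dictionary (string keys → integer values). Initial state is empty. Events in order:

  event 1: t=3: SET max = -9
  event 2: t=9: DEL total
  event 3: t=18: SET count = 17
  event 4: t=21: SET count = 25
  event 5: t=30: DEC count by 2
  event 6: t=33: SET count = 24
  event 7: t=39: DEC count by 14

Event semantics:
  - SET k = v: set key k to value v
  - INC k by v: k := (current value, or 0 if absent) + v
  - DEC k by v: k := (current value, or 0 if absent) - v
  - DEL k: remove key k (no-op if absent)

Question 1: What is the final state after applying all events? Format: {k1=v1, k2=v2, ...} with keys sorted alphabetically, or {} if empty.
Answer: {count=10, max=-9}

Derivation:
  after event 1 (t=3: SET max = -9): {max=-9}
  after event 2 (t=9: DEL total): {max=-9}
  after event 3 (t=18: SET count = 17): {count=17, max=-9}
  after event 4 (t=21: SET count = 25): {count=25, max=-9}
  after event 5 (t=30: DEC count by 2): {count=23, max=-9}
  after event 6 (t=33: SET count = 24): {count=24, max=-9}
  after event 7 (t=39: DEC count by 14): {count=10, max=-9}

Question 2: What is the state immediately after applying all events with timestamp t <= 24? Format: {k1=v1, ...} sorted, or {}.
Apply events with t <= 24 (4 events):
  after event 1 (t=3: SET max = -9): {max=-9}
  after event 2 (t=9: DEL total): {max=-9}
  after event 3 (t=18: SET count = 17): {count=17, max=-9}
  after event 4 (t=21: SET count = 25): {count=25, max=-9}

Answer: {count=25, max=-9}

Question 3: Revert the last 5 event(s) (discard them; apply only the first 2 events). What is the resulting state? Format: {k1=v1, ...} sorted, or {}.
Answer: {max=-9}

Derivation:
Keep first 2 events (discard last 5):
  after event 1 (t=3: SET max = -9): {max=-9}
  after event 2 (t=9: DEL total): {max=-9}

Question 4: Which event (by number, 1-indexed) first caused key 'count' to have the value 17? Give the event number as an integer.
Looking for first event where count becomes 17:
  event 3: count (absent) -> 17  <-- first match

Answer: 3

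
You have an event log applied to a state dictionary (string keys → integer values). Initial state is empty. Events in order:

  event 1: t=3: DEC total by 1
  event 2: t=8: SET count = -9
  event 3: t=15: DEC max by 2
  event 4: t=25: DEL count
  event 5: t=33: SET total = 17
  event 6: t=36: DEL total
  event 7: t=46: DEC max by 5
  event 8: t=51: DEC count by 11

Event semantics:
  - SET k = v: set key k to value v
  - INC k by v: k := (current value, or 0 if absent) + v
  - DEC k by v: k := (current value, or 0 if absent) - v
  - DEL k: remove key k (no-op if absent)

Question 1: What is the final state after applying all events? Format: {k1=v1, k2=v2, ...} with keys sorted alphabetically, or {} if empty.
Answer: {count=-11, max=-7}

Derivation:
  after event 1 (t=3: DEC total by 1): {total=-1}
  after event 2 (t=8: SET count = -9): {count=-9, total=-1}
  after event 3 (t=15: DEC max by 2): {count=-9, max=-2, total=-1}
  after event 4 (t=25: DEL count): {max=-2, total=-1}
  after event 5 (t=33: SET total = 17): {max=-2, total=17}
  after event 6 (t=36: DEL total): {max=-2}
  after event 7 (t=46: DEC max by 5): {max=-7}
  after event 8 (t=51: DEC count by 11): {count=-11, max=-7}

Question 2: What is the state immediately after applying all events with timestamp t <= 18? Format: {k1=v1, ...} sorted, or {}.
Answer: {count=-9, max=-2, total=-1}

Derivation:
Apply events with t <= 18 (3 events):
  after event 1 (t=3: DEC total by 1): {total=-1}
  after event 2 (t=8: SET count = -9): {count=-9, total=-1}
  after event 3 (t=15: DEC max by 2): {count=-9, max=-2, total=-1}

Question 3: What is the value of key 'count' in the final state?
Track key 'count' through all 8 events:
  event 1 (t=3: DEC total by 1): count unchanged
  event 2 (t=8: SET count = -9): count (absent) -> -9
  event 3 (t=15: DEC max by 2): count unchanged
  event 4 (t=25: DEL count): count -9 -> (absent)
  event 5 (t=33: SET total = 17): count unchanged
  event 6 (t=36: DEL total): count unchanged
  event 7 (t=46: DEC max by 5): count unchanged
  event 8 (t=51: DEC count by 11): count (absent) -> -11
Final: count = -11

Answer: -11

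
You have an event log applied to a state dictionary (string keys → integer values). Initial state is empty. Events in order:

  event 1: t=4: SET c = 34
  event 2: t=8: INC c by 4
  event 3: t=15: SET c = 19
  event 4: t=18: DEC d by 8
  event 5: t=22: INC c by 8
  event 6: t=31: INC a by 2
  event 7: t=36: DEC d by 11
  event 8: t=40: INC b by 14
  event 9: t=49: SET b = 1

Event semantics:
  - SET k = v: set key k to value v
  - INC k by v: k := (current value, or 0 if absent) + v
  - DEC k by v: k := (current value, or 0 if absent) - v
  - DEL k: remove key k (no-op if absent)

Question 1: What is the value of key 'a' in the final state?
Answer: 2

Derivation:
Track key 'a' through all 9 events:
  event 1 (t=4: SET c = 34): a unchanged
  event 2 (t=8: INC c by 4): a unchanged
  event 3 (t=15: SET c = 19): a unchanged
  event 4 (t=18: DEC d by 8): a unchanged
  event 5 (t=22: INC c by 8): a unchanged
  event 6 (t=31: INC a by 2): a (absent) -> 2
  event 7 (t=36: DEC d by 11): a unchanged
  event 8 (t=40: INC b by 14): a unchanged
  event 9 (t=49: SET b = 1): a unchanged
Final: a = 2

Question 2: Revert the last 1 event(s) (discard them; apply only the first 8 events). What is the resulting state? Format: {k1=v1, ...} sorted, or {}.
Answer: {a=2, b=14, c=27, d=-19}

Derivation:
Keep first 8 events (discard last 1):
  after event 1 (t=4: SET c = 34): {c=34}
  after event 2 (t=8: INC c by 4): {c=38}
  after event 3 (t=15: SET c = 19): {c=19}
  after event 4 (t=18: DEC d by 8): {c=19, d=-8}
  after event 5 (t=22: INC c by 8): {c=27, d=-8}
  after event 6 (t=31: INC a by 2): {a=2, c=27, d=-8}
  after event 7 (t=36: DEC d by 11): {a=2, c=27, d=-19}
  after event 8 (t=40: INC b by 14): {a=2, b=14, c=27, d=-19}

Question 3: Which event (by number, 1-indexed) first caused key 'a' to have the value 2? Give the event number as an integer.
Looking for first event where a becomes 2:
  event 6: a (absent) -> 2  <-- first match

Answer: 6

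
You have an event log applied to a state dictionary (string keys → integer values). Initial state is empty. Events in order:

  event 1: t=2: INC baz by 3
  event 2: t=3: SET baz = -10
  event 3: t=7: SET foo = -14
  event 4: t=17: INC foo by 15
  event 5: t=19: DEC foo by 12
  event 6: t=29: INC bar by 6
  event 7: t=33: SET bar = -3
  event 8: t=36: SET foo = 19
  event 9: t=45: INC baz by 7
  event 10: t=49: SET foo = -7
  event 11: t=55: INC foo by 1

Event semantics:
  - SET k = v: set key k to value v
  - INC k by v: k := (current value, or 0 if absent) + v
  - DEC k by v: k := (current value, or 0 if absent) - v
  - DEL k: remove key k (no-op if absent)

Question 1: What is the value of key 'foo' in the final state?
Track key 'foo' through all 11 events:
  event 1 (t=2: INC baz by 3): foo unchanged
  event 2 (t=3: SET baz = -10): foo unchanged
  event 3 (t=7: SET foo = -14): foo (absent) -> -14
  event 4 (t=17: INC foo by 15): foo -14 -> 1
  event 5 (t=19: DEC foo by 12): foo 1 -> -11
  event 6 (t=29: INC bar by 6): foo unchanged
  event 7 (t=33: SET bar = -3): foo unchanged
  event 8 (t=36: SET foo = 19): foo -11 -> 19
  event 9 (t=45: INC baz by 7): foo unchanged
  event 10 (t=49: SET foo = -7): foo 19 -> -7
  event 11 (t=55: INC foo by 1): foo -7 -> -6
Final: foo = -6

Answer: -6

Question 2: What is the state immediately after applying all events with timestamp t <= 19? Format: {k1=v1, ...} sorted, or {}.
Apply events with t <= 19 (5 events):
  after event 1 (t=2: INC baz by 3): {baz=3}
  after event 2 (t=3: SET baz = -10): {baz=-10}
  after event 3 (t=7: SET foo = -14): {baz=-10, foo=-14}
  after event 4 (t=17: INC foo by 15): {baz=-10, foo=1}
  after event 5 (t=19: DEC foo by 12): {baz=-10, foo=-11}

Answer: {baz=-10, foo=-11}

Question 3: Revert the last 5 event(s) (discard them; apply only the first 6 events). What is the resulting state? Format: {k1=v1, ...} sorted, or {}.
Answer: {bar=6, baz=-10, foo=-11}

Derivation:
Keep first 6 events (discard last 5):
  after event 1 (t=2: INC baz by 3): {baz=3}
  after event 2 (t=3: SET baz = -10): {baz=-10}
  after event 3 (t=7: SET foo = -14): {baz=-10, foo=-14}
  after event 4 (t=17: INC foo by 15): {baz=-10, foo=1}
  after event 5 (t=19: DEC foo by 12): {baz=-10, foo=-11}
  after event 6 (t=29: INC bar by 6): {bar=6, baz=-10, foo=-11}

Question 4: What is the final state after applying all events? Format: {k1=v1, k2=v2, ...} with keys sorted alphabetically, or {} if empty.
Answer: {bar=-3, baz=-3, foo=-6}

Derivation:
  after event 1 (t=2: INC baz by 3): {baz=3}
  after event 2 (t=3: SET baz = -10): {baz=-10}
  after event 3 (t=7: SET foo = -14): {baz=-10, foo=-14}
  after event 4 (t=17: INC foo by 15): {baz=-10, foo=1}
  after event 5 (t=19: DEC foo by 12): {baz=-10, foo=-11}
  after event 6 (t=29: INC bar by 6): {bar=6, baz=-10, foo=-11}
  after event 7 (t=33: SET bar = -3): {bar=-3, baz=-10, foo=-11}
  after event 8 (t=36: SET foo = 19): {bar=-3, baz=-10, foo=19}
  after event 9 (t=45: INC baz by 7): {bar=-3, baz=-3, foo=19}
  after event 10 (t=49: SET foo = -7): {bar=-3, baz=-3, foo=-7}
  after event 11 (t=55: INC foo by 1): {bar=-3, baz=-3, foo=-6}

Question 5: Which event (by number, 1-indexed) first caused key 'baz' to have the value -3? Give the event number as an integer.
Answer: 9

Derivation:
Looking for first event where baz becomes -3:
  event 1: baz = 3
  event 2: baz = -10
  event 3: baz = -10
  event 4: baz = -10
  event 5: baz = -10
  event 6: baz = -10
  event 7: baz = -10
  event 8: baz = -10
  event 9: baz -10 -> -3  <-- first match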